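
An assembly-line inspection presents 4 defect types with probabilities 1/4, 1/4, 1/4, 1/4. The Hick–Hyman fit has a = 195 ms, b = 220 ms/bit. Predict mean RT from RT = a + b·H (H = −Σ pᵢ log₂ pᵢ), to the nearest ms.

H = −Σ pᵢ log₂ pᵢ = 0.25·2 + 0.25·2 + 0.25·2 + 0.25·2 = 2.000 bits.
RT = 195 + 220 × 2.000 = 635.00 ms.

635 ms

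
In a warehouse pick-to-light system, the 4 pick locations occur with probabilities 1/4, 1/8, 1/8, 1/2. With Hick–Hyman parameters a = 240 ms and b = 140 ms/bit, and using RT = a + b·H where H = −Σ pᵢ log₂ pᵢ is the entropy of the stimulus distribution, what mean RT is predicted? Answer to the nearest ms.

H = −Σ pᵢ log₂ pᵢ = 0.25·2 + 0.125·3 + 0.125·3 + 0.5·1 = 1.750 bits.
RT = 240 + 140 × 1.750 = 485.00 ms.

485 ms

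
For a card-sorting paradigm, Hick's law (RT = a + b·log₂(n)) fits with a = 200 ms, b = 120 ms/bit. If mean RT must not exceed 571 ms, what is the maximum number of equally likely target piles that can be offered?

Information budget: (571 − 200)/120 = 3.0917 bits, so n ≤ 2^3.0917 = 8.525 → at most 8.

8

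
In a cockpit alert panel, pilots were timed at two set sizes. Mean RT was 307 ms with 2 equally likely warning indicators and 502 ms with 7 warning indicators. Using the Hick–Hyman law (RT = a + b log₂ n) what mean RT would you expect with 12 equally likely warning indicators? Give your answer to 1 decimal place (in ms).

585.9 ms

With log₂ n on the abscissa the relation is linear; from the two conditions:
  b = (502 − 307) / (log₂ 7 − log₂ 2) = 195 / (2.8074 − 1) = 107.892 ms/bit
  a = 307 − 107.892 × 1 = 199.108 ms
Then RT(12) = 199.108 + 107.892 × log₂ 12 = 199.108 + 107.892 × 3.5850 ≈ 585.898 ms.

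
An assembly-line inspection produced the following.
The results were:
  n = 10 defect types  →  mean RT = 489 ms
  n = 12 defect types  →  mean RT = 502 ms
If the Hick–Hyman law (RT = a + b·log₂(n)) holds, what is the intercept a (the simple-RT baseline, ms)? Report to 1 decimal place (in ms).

324.8 ms

Slope: b = (502 − 489) / (log₂ 12 − log₂ 10) = 13/0.2630 = 49.423 ms/bit.
a = RT₁ − b·log₂ n₁ = 489 − 49.423 × 3.3219 = 324.820 ms.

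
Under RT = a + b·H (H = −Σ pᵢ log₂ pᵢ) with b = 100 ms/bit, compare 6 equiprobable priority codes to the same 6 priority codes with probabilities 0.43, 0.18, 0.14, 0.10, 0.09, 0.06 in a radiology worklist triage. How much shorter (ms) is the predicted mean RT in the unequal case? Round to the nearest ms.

Equiprobable entropy H₀ = log₂ 6 = 2.5850 bits.
Skewed entropy H = −Σ pᵢ log₂ pᵢ = 2.2544 bits.
ΔRT = b·(H₀ − H) = 100 × 0.3306 = 33.06 ms.

33 ms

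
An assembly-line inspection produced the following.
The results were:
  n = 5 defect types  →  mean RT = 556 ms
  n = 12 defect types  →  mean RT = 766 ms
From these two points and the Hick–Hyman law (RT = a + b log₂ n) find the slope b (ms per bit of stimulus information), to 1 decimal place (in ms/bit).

Slope: b = (766 − 556) / (log₂ 12 − log₂ 5) = 210/1.2630 = 166.266 ms/bit.

166.3 ms/bit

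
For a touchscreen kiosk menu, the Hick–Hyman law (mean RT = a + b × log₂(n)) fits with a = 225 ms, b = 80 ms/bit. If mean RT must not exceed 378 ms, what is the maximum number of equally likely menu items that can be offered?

3

Set 225 + 80·log₂ n ≤ 378 → log₂ n ≤ (378 − 225)/80 = 1.9125.
So n ≤ 2^1.9125 = 3.765; the largest integer n is 3.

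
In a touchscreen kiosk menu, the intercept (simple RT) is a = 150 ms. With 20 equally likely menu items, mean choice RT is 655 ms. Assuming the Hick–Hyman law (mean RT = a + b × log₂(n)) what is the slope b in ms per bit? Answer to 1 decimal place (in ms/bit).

116.8 ms/bit

b = (655 − 150) / log₂(20) = 505 / 4.3219 = 116.846 ms/bit.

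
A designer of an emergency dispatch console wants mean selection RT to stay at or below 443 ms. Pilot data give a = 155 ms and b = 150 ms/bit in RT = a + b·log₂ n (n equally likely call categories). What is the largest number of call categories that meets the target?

150·log₂ n ≤ 443 − 155 = 288, giving log₂ n ≤ 1.9200 and n ≤ 3.784. The largest whole number is 3.

3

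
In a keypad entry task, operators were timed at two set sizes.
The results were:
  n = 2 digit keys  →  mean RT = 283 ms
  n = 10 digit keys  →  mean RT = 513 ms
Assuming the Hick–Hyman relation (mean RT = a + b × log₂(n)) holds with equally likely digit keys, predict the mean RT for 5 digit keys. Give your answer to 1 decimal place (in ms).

413.9 ms

RT is linear in log₂ n, so two points fix the line:
  b = (513 − 283) / (log₂ 10 − log₂ 2) = 230 / (3.3219 − 1) = 99.056 ms/bit
  a = 283 − 99.056 × 1 = 183.944 ms
Then RT(5) = 183.944 + 99.056 × log₂ 5 = 183.944 + 99.056 × 2.3219 ≈ 413.944 ms.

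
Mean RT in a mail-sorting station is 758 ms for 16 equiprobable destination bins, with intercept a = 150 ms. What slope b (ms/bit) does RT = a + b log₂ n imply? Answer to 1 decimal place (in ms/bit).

152.0 ms/bit

16 alternatives carry log₂ 16 = 4 bits; the choice cost is 758 − 150 = 608 ms, so b = 608/4 = 152.000 ms/bit.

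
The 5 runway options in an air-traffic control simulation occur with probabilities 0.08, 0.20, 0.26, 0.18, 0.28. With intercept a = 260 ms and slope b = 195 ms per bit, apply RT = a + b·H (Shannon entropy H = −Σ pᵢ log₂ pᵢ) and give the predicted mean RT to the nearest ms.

693 ms

H = 0.08·log₂(1/0.08) + 0.20·log₂(1/0.20) + 0.26·log₂(1/0.26) + 0.18·log₂(1/0.18) + 0.28·log₂(1/0.28) = 2.2207 bits.
RT = 260 + 195 × 2.2207 = 693.04 ms.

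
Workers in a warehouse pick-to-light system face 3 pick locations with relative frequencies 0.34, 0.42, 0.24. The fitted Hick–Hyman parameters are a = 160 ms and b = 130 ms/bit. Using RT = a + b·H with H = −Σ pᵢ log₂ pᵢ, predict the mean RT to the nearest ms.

H = 0.34·log₂(1/0.34) + 0.42·log₂(1/0.42) + 0.24·log₂(1/0.24) = 1.5490 bits.
RT = 160 + 130 × 1.5490 = 361.36 ms.

361 ms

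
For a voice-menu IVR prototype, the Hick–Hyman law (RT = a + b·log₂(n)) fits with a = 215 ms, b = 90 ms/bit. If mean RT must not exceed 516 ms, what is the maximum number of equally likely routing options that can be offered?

Information budget: (516 − 215)/90 = 3.3444 bits, so n ≤ 2^3.3444 = 10.157 → at most 10.

10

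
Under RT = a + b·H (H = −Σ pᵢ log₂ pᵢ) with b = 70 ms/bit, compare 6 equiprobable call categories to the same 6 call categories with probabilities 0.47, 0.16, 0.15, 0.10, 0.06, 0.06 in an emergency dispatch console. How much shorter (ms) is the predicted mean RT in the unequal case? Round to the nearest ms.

29 ms

Equiprobable entropy H₀ = log₂ 6 = 2.5850 bits.
Skewed entropy H = −Σ pᵢ log₂ pᵢ = 2.1648 bits.
ΔRT = b·(H₀ − H) = 70 × 0.4202 = 29.41 ms.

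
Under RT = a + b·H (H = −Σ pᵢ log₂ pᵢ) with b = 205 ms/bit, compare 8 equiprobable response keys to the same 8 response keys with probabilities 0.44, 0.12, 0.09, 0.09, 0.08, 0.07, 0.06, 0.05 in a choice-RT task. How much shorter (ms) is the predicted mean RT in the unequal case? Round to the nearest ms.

96 ms

The RT saving is b·ΔH. Equiprobable H₀ = log₂(8) = 3.0000 bits; with the given probabilities H = 2.5332 bits.
b·(H₀ − H) = 205 × (3.0000 − 2.5332) = 95.69 ms.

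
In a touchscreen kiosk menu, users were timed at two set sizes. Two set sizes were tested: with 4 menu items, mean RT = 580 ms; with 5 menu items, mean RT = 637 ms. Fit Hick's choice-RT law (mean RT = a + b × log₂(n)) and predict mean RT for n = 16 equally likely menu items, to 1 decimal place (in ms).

934.1 ms

Fit slope and intercept:
  b = (637 − 580) / (log₂ 5 − log₂ 4) = 57 / (2.3219 − 2) = 177.058 ms/bit
  a = 580 − 177.058 × 2 = 225.884 ms
Then RT(16) = 225.884 + 177.058 × log₂ 16 = 225.884 + 177.058 × 4 ≈ 934.116 ms.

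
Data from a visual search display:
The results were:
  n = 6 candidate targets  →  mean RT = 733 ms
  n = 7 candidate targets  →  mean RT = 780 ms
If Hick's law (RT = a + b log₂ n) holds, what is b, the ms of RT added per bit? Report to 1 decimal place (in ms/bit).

211.3 ms/bit

b = (RT₂ − RT₁)/(log₂ n₂ − log₂ n₁) = (780 − 733)/(2.8074 − 2.5850) = 211.338 ms/bit.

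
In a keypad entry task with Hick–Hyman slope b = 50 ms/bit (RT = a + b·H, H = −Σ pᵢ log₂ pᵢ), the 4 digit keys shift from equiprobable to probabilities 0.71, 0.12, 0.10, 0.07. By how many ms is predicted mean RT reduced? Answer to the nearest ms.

34 ms

The RT saving is b·ΔH. Equiprobable H₀ = log₂(4) = 2.0000 bits; with the given probabilities H = 1.3186 bits.
b·(H₀ − H) = 50 × (2.0000 − 1.3186) = 34.07 ms.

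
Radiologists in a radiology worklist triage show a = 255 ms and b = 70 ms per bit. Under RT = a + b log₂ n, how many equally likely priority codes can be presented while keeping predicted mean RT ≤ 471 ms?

70·log₂ n ≤ 471 − 255 = 216, giving log₂ n ≤ 3.0857 and n ≤ 8.490. The largest whole number is 8.

8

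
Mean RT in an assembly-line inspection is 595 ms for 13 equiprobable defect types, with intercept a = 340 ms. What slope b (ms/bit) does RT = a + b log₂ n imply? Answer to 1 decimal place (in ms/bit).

log₂(13) = 3.7004 bits.
b = (RT − a)/log₂ n = (595 − 340) / 3.7004 = 68.911 ms/bit.

68.9 ms/bit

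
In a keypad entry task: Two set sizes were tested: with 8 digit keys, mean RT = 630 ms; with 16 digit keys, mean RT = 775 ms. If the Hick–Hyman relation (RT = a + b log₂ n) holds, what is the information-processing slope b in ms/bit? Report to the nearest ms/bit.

b = (RT₂ − RT₁)/(log₂ n₂ − log₂ n₁) = (775 − 630)/(4 − 3) = 145 ms/bit.

145 ms/bit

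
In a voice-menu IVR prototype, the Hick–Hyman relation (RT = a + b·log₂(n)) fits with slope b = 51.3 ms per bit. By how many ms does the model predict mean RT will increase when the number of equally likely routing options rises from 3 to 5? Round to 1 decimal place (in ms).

The intercept a cancels: ΔRT = b·(log₂ n₂ − log₂ n₁) = b·log₂(n₂/n₁).
log₂(5) − log₂(3) = 2.3219 − 1.5850 = 0.7370.
ΔRT = 51.3 × 0.7370 = 37.806 ms.

37.8 ms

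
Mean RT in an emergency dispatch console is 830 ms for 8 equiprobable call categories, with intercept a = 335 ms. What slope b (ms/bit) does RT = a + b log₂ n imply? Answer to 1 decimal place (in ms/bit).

165.0 ms/bit

8 alternatives carry log₂ 8 = 3 bits; the choice cost is 830 − 335 = 495 ms, so b = 495/3 = 165.000 ms/bit.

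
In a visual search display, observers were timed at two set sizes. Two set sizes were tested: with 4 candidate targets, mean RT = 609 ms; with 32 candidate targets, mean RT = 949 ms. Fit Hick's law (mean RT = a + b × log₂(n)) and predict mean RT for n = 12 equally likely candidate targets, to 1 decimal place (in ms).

788.6 ms

Fit slope and intercept:
  b = (949 − 609) / (log₂ 32 − log₂ 4) = 340 / (5 − 2) = 113.333 ms/bit
  a = 609 − 113.333 × 2 = 382.333 ms
Then RT(12) = 382.333 + 113.333 × log₂ 12 = 382.333 + 113.333 × 3.5850 ≈ 788.629 ms.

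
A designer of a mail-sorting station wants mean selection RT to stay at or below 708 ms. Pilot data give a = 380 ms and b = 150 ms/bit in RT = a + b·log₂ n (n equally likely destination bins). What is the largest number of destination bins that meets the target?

4

Information budget: (708 − 380)/150 = 2.1867 bits, so n ≤ 2^2.1867 = 4.553 → at most 4.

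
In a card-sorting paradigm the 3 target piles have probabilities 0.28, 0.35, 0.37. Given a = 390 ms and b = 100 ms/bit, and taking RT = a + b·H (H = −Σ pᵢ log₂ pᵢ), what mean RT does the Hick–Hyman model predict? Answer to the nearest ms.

H = 0.28·log₂(1/0.28) + 0.35·log₂(1/0.35) + 0.37·log₂(1/0.37) = 1.5751 bits.
RT = 390 + 100 × 1.5751 = 547.51 ms.

548 ms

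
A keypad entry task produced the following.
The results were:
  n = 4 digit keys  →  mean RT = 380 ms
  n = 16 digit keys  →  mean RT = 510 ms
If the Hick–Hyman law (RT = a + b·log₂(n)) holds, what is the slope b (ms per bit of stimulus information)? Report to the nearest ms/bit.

65 ms/bit

b = (RT₂ − RT₁)/(log₂ n₂ − log₂ n₁) = (510 − 380)/(4 − 2) = 65 ms/bit.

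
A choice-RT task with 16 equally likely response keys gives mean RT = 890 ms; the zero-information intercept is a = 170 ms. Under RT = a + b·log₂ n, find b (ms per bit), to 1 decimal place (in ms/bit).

180.0 ms/bit

log₂(16) = 4 bits.
b = (RT − a)/log₂ n = (890 − 170) / 4 = 180.000 ms/bit.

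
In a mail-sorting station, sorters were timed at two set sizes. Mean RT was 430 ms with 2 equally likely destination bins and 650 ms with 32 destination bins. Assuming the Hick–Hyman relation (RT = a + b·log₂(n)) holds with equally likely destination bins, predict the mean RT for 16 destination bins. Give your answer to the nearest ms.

595 ms

Fit slope and intercept:
  b = (650 − 430) / (log₂ 32 − log₂ 2) = 220 / (5 − 1) = 55 ms/bit
  a = 430 − 55 × 1 = 375 ms
Then RT(16) = 375 + 55 × log₂ 16 = 375 + 55 × 4 ≈ 595.000 ms.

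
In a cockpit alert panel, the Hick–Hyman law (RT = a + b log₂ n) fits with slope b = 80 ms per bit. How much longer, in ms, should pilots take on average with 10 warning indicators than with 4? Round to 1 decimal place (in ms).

The intercept a cancels: ΔRT = b·(log₂ n₂ − log₂ n₁) = b·log₂(n₂/n₁).
log₂(10) − log₂(4) = 3.3219 − 2 = 1.3219.
ΔRT = 80 × 1.3219 = 105.754 ms.

105.8 ms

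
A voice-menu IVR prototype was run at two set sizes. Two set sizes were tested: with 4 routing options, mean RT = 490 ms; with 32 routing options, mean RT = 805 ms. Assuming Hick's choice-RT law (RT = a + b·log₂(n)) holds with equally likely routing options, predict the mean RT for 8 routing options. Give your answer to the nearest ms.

Fit slope and intercept:
  b = (805 − 490) / (log₂ 32 − log₂ 4) = 315 / (5 − 2) = 105 ms/bit
  a = 490 − 105 × 2 = 280 ms
Then RT(8) = 280 + 105 × log₂ 8 = 280 + 105 × 3 ≈ 595.000 ms.

595 ms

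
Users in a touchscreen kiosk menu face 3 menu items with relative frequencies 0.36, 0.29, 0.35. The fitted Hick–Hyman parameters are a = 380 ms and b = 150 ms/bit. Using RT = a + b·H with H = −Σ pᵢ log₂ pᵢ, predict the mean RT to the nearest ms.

617 ms

H = 0.36·log₂(1/0.36) + 0.29·log₂(1/0.29) + 0.35·log₂(1/0.35) = 1.5786 bits.
RT = 380 + 150 × 1.5786 = 616.79 ms.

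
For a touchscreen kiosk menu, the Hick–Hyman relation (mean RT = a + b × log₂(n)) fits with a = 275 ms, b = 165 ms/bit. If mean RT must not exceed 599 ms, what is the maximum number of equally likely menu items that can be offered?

Information budget: (599 − 275)/165 = 1.9636 bits, so n ≤ 2^1.9636 = 3.900 → at most 3.

3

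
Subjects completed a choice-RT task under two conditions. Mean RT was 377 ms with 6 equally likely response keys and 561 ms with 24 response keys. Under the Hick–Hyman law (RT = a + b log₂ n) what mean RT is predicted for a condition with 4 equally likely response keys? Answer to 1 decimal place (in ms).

323.2 ms

With log₂ n on the abscissa the relation is linear; from the two conditions:
  b = (561 − 377) / (log₂ 24 − log₂ 6) = 184 / (4.5850 − 2.5850) = 92.000 ms/bit
  a = 377 − 92.000 × 2.5850 = 139.183 ms
Then RT(4) = 139.183 + 92.000 × log₂ 4 = 139.183 + 92.000 × 2 ≈ 323.183 ms.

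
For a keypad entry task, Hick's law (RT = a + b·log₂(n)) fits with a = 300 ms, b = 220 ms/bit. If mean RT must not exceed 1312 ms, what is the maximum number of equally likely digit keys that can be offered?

Set 300 + 220·log₂ n ≤ 1312 → log₂ n ≤ (1312 − 300)/220 = 4.6000.
So n ≤ 2^4.6000 = 24.251; the largest integer n is 24.

24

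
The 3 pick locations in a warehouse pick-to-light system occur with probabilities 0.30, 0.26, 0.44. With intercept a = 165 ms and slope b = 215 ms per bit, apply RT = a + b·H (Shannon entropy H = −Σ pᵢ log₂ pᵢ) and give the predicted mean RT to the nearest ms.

Entropy contributions −pᵢ log₂ pᵢ: 0.5211, 0.5053, 0.5211; sum H = 1.5475 bits.
RT = a + bH = 165 + 215·1.5475 = 497.72 ms.

498 ms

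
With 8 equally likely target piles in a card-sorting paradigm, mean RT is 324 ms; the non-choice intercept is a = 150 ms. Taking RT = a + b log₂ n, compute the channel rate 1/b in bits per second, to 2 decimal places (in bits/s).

b = (324 − 150)/log₂ 8 = 174/3 = 58.000 ms per bit = 0.05800 s/bit; the reciprocal is 17.241 bits/s.

17.24 bits/s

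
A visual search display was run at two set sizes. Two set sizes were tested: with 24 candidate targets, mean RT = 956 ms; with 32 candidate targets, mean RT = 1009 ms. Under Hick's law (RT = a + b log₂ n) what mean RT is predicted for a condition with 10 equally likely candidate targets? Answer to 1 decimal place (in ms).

RT is linear in log₂ n, so two points fix the line:
  b = (1009 − 956) / (log₂ 32 − log₂ 24) = 53 / (5 − 4.5850) = 127.699 ms/bit
  a = 956 − 127.699 × 4.5850 = 370.503 ms
Then RT(10) = 370.503 + 127.699 × log₂ 10 = 370.503 + 127.699 × 3.3219 ≈ 794.711 ms.

794.7 ms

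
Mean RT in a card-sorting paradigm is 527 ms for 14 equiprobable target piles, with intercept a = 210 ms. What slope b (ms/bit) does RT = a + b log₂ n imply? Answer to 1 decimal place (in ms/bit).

83.3 ms/bit

log₂(14) = 3.8074 bits.
b = (RT − a)/log₂ n = (527 − 210) / 3.8074 = 83.260 ms/bit.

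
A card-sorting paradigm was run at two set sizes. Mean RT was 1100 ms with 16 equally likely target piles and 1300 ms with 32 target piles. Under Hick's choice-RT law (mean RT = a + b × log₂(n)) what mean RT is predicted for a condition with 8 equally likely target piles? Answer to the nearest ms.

900 ms

Solve the two-equation system in a and b:
  b = (1300 − 1100) / (log₂ 32 − log₂ 16) = 200 / (5 − 4) = 200 ms/bit
  a = 1100 − 200 × 4 = 300 ms
Then RT(8) = 300 + 200 × log₂ 8 = 300 + 200 × 3 ≈ 900.000 ms.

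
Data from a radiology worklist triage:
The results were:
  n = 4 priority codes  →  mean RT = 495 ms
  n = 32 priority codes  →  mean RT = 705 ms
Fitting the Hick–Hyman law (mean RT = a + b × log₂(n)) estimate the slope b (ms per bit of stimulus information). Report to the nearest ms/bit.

Slope: b = (705 − 495) / (log₂ 32 − log₂ 4) = 210/3.0000 = 70 ms/bit.

70 ms/bit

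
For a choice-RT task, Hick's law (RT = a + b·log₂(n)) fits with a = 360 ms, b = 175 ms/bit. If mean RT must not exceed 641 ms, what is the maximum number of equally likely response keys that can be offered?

3

Set 360 + 175·log₂ n ≤ 641 → log₂ n ≤ (641 − 360)/175 = 1.6057.
So n ≤ 2^1.6057 = 3.043; the largest integer n is 3.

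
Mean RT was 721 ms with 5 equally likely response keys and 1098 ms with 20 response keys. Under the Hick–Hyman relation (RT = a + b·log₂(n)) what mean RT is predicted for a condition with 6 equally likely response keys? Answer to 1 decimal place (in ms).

770.6 ms

RT is linear in log₂ n, so two points fix the line:
  b = (1098 − 721) / (log₂ 20 − log₂ 5) = 377 / (4.3219 − 2.3219) = 188.500 ms/bit
  a = 721 − 188.500 × 2.3219 = 283.317 ms
Then RT(6) = 283.317 + 188.500 × log₂ 6 = 283.317 + 188.500 × 2.5850 ≈ 770.582 ms.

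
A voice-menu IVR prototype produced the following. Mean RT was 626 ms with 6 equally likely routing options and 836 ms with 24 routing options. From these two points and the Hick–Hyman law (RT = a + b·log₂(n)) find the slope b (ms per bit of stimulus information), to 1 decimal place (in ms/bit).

b = (RT₂ − RT₁)/(log₂ n₂ − log₂ n₁) = (836 − 626)/(4.5850 − 2.5850) = 105.000 ms/bit.

105.0 ms/bit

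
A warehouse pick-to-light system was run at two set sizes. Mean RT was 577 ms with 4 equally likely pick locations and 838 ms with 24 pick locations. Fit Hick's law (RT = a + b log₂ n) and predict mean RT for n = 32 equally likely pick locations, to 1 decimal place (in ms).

Fit slope and intercept:
  b = (838 − 577) / (log₂ 24 − log₂ 4) = 261 / (4.5850 − 2) = 100.969 ms/bit
  a = 577 − 100.969 × 2 = 375.063 ms
Then RT(32) = 375.063 + 100.969 × log₂ 32 = 375.063 + 100.969 × 5 ≈ 879.906 ms.

879.9 ms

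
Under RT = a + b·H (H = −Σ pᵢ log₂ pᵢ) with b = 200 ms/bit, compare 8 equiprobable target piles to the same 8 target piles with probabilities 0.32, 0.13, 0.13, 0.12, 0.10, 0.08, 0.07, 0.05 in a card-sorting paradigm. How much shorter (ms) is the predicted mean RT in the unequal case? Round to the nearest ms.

47 ms

Equiprobable entropy H₀ = log₂ 8 = 3.0000 bits.
Skewed entropy H = −Σ pᵢ log₂ pᵢ = 2.7667 bits.
ΔRT = b·(H₀ − H) = 200 × 0.2333 = 46.65 ms.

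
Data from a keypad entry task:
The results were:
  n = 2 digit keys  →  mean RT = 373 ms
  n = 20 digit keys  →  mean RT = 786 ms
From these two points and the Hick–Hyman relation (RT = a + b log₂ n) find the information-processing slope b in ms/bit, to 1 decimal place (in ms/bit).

Slope: b = (786 − 373) / (log₂ 20 − log₂ 2) = 413/3.3219 = 124.325 ms/bit.

124.3 ms/bit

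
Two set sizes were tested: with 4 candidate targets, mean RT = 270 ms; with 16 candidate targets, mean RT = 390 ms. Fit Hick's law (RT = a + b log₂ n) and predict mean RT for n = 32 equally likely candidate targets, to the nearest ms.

450 ms

Solve the two-equation system in a and b:
  b = (390 − 270) / (log₂ 16 − log₂ 4) = 120 / (4 − 2) = 60 ms/bit
  a = 270 − 60 × 2 = 150 ms
Then RT(32) = 150 + 60 × log₂ 32 = 150 + 60 × 5 ≈ 450.000 ms.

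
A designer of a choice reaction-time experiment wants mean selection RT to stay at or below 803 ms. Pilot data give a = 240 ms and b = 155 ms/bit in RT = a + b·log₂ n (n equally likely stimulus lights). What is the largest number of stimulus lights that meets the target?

Set 240 + 155·log₂ n ≤ 803 → log₂ n ≤ (803 − 240)/155 = 3.6323.
So n ≤ 2^3.6323 = 12.400; the largest integer n is 12.

12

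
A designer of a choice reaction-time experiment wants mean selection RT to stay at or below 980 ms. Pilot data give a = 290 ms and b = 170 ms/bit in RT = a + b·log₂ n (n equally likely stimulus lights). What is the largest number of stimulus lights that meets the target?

170·log₂ n ≤ 980 − 290 = 690, giving log₂ n ≤ 4.0588 and n ≤ 16.666. The largest whole number is 16.

16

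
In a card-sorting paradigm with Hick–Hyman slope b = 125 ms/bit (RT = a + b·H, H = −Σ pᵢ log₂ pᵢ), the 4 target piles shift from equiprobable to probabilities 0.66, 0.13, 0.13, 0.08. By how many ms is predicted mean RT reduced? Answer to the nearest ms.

The RT saving is b·ΔH. Equiprobable H₀ = log₂(4) = 2.0000 bits; with the given probabilities H = 1.4524 bits.
b·(H₀ − H) = 125 × (2.0000 − 1.4524) = 68.44 ms.

68 ms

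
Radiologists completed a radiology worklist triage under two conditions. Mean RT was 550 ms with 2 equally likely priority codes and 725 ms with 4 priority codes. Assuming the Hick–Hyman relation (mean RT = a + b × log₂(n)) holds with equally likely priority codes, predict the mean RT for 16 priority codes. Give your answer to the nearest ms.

1075 ms

With log₂ n on the abscissa the relation is linear; from the two conditions:
  b = (725 − 550) / (log₂ 4 − log₂ 2) = 175 / (2 − 1) = 175 ms/bit
  a = 550 − 175 × 1 = 375 ms
Then RT(16) = 375 + 175 × log₂ 16 = 375 + 175 × 4 ≈ 1075.000 ms.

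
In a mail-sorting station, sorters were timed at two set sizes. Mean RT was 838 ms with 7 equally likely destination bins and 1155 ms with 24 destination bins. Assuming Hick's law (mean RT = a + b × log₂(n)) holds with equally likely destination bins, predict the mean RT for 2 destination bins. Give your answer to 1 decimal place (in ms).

With log₂ n on the abscissa the relation is linear; from the two conditions:
  b = (1155 − 838) / (log₂ 24 − log₂ 7) = 317 / (4.5850 − 2.8074) = 178.330 ms/bit
  a = 838 − 178.330 × 2.8074 = 337.366 ms
Then RT(2) = 337.366 + 178.330 × log₂ 2 = 337.366 + 178.330 × 1 ≈ 515.695 ms.

515.7 ms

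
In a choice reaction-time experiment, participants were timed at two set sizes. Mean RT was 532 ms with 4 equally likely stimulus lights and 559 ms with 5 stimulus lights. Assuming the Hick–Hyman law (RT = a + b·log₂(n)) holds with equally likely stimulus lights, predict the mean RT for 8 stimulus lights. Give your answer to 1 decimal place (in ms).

Solve the two-equation system in a and b:
  b = (559 − 532) / (log₂ 5 − log₂ 4) = 27 / (2.3219 − 2) = 83.870 ms/bit
  a = 532 − 83.870 × 2 = 364.261 ms
Then RT(8) = 364.261 + 83.870 × log₂ 8 = 364.261 + 83.870 × 3 ≈ 615.870 ms.

615.9 ms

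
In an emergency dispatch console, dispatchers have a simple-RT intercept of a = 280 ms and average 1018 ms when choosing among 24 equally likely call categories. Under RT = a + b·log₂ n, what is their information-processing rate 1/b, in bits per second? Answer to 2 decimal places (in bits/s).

Choice component = 1018 − 280 = 738 ms over log₂(24) = 4.5850 bits.
b = 738 / 4.5850 = 160.961 ms/bit, so 1/b = 6.213 bits/s.

6.21 bits/s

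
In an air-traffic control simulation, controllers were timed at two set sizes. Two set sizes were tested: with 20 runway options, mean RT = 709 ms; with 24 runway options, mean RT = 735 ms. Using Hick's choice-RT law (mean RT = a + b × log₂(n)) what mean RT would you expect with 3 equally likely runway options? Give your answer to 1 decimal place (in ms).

Fit slope and intercept:
  b = (735 − 709) / (log₂ 24 − log₂ 20) = 26 / (4.5850 − 4.3219) = 98.846 ms/bit
  a = 709 − 98.846 × 4.3219 = 281.793 ms
Then RT(3) = 281.793 + 98.846 × log₂ 3 = 281.793 + 98.846 × 1.5850 ≈ 438.461 ms.

438.5 ms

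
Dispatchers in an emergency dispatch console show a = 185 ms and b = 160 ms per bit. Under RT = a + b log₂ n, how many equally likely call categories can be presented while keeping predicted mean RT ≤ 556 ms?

Set 185 + 160·log₂ n ≤ 556 → log₂ n ≤ (556 − 185)/160 = 2.3188.
So n ≤ 2^2.3188 = 4.989; the largest integer n is 4.

4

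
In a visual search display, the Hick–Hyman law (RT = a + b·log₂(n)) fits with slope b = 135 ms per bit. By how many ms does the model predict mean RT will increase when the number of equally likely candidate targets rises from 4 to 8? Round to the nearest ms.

135 ms

Only the slope matters, since a is common to both: ΔRT = b·log₂(n₂/n₁).
log₂(8) − log₂(4) = log₂(8/4) = log₂(2) = 1.
ΔRT = 135 × 1.0000 = 135.000 ms.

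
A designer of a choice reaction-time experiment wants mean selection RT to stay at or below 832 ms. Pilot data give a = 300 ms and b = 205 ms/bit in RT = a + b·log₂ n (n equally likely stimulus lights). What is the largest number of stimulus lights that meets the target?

205·log₂ n ≤ 832 − 300 = 532, giving log₂ n ≤ 2.5951 and n ≤ 6.042. The largest whole number is 6.

6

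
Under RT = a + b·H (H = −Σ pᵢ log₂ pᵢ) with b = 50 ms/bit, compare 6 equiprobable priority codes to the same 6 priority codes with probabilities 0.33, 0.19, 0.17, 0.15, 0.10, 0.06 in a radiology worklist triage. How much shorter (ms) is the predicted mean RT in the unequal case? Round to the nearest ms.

9 ms

Equiprobable entropy H₀ = log₂ 6 = 2.5850 bits.
Skewed entropy H = −Σ pᵢ log₂ pᵢ = 2.4039 bits.
ΔRT = b·(H₀ − H) = 50 × 0.1811 = 9.05 ms.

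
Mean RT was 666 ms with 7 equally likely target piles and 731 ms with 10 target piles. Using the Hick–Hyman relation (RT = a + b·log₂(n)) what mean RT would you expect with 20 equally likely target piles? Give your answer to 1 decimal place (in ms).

857.3 ms

With log₂ n on the abscissa the relation is linear; from the two conditions:
  b = (731 − 666) / (log₂ 10 − log₂ 7) = 65 / (3.3219 − 2.8074) = 126.318 ms/bit
  a = 666 − 126.318 × 2.8074 = 311.380 ms
Then RT(20) = 311.380 + 126.318 × log₂ 20 = 311.380 + 126.318 × 4.3219 ≈ 857.318 ms.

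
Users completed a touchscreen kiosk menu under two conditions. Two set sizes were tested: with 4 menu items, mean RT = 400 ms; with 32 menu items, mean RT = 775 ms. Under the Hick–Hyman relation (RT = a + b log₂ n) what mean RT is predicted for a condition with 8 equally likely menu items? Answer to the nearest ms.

525 ms

With log₂ n on the abscissa the relation is linear; from the two conditions:
  b = (775 − 400) / (log₂ 32 − log₂ 4) = 375 / (5 − 2) = 125 ms/bit
  a = 400 − 125 × 2 = 150 ms
Then RT(8) = 150 + 125 × log₂ 8 = 150 + 125 × 3 ≈ 525.000 ms.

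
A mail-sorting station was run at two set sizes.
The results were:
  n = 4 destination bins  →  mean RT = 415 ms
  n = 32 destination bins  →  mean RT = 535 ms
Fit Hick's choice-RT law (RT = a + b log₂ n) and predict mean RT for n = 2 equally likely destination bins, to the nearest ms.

RT is linear in log₂ n, so two points fix the line:
  b = (535 − 415) / (log₂ 32 − log₂ 4) = 120 / (5 − 2) = 40 ms/bit
  a = 415 − 40 × 2 = 335 ms
Then RT(2) = 335 + 40 × log₂ 2 = 335 + 40 × 1 ≈ 375.000 ms.

375 ms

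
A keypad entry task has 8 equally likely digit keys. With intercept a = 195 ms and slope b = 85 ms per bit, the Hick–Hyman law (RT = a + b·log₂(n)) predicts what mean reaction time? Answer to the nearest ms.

log₂(8) = 3 bits, so RT = 195 + 85 × 3 ≈ 450.000 ms.

450 ms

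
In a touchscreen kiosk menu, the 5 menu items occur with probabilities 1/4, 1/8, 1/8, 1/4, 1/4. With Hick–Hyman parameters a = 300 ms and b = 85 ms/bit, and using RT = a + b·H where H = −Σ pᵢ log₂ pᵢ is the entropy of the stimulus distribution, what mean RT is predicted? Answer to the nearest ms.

Each term −pᵢ log₂ pᵢ: 0.25·2 + 0.125·3 + 0.125·3 + 0.25·2 + 0.25·2; summed, H = 2.250 bits.
Mean RT = a + bH = 300 + 85·2.250 = 491.25 ms.

491 ms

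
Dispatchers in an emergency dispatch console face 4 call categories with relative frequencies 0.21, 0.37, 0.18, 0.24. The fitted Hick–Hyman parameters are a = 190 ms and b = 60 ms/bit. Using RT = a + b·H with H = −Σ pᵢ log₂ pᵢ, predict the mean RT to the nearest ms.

307 ms

Entropy contributions −pᵢ log₂ pᵢ: 0.4728, 0.5307, 0.4453, 0.4941; sum H = 1.9430 bits.
RT = a + bH = 190 + 60·1.9430 = 306.58 ms.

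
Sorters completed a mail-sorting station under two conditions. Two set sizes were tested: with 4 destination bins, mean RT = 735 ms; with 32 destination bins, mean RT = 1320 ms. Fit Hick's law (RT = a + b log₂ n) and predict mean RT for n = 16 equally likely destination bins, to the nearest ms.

RT is linear in log₂ n, so two points fix the line:
  b = (1320 − 735) / (log₂ 32 − log₂ 4) = 585 / (5 − 2) = 195 ms/bit
  a = 735 − 195 × 2 = 345 ms
Then RT(16) = 345 + 195 × log₂ 16 = 345 + 195 × 4 ≈ 1125.000 ms.

1125 ms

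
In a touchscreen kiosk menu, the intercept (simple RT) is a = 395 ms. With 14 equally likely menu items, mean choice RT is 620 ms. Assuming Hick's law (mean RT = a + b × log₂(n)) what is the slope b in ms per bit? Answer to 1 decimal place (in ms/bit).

59.1 ms/bit

log₂(14) = 3.8074 bits.
b = (RT − a)/log₂ n = (620 − 395) / 3.8074 = 59.096 ms/bit.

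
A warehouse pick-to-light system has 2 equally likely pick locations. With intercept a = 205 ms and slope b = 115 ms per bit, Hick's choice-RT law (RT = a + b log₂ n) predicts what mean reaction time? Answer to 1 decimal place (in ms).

320.0 ms

log₂(2) = 1 bits, so RT = 205 + 115 × 1 ≈ 320.000 ms.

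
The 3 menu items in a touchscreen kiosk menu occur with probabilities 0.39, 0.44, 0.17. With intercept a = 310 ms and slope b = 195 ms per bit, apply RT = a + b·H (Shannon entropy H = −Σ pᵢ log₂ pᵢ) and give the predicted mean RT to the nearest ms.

Entropy contributions −pᵢ log₂ pᵢ: 0.5298, 0.5211, 0.4346; sum H = 1.4855 bits.
RT = a + bH = 310 + 195·1.4855 = 599.68 ms.

600 ms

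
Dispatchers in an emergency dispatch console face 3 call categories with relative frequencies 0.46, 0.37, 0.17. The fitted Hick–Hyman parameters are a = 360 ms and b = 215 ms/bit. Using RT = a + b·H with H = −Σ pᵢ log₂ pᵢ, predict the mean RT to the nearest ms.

Entropy contributions −pᵢ log₂ pᵢ: 0.5153, 0.5307, 0.4346; sum H = 1.4807 bits.
RT = a + bH = 360 + 215·1.4807 = 678.34 ms.

678 ms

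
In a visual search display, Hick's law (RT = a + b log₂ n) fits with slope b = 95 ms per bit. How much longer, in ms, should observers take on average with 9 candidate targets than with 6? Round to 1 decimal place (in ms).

55.6 ms

Only the slope matters, since a is common to both: ΔRT = b·log₂(n₂/n₁).
log₂(9) − log₂(6) = 3.1699 − 2.5850 = 0.5850.
ΔRT = 95 × 0.5850 = 55.571 ms.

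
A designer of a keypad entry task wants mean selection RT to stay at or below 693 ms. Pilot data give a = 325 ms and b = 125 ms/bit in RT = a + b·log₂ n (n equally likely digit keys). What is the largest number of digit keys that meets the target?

125·log₂ n ≤ 693 − 325 = 368, giving log₂ n ≤ 2.9440 and n ≤ 7.695. The largest whole number is 7.

7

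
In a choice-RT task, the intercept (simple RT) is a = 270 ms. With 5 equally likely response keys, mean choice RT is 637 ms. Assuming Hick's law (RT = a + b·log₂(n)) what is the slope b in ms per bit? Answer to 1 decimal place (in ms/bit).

b = (637 − 270) / log₂(5) = 367 / 2.3219 = 158.058 ms/bit.

158.1 ms/bit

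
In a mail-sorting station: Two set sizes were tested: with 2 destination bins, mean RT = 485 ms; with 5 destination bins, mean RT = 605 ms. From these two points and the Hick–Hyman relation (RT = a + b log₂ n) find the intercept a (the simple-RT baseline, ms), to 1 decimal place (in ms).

b = (RT₂ − RT₁)/(log₂ n₂ − log₂ n₁) = (605 − 485)/(2.3219 − 1) = 90.776 ms/bit.
Intercept: a = 485 − 90.776·log₂(2) = 394.224 ms.

394.2 ms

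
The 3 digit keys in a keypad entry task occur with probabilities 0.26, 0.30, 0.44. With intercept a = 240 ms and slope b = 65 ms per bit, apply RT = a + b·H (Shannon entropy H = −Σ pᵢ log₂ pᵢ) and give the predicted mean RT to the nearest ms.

341 ms

Entropy contributions −pᵢ log₂ pᵢ: 0.5053, 0.5211, 0.5211; sum H = 1.5475 bits.
RT = a + bH = 240 + 65·1.5475 = 340.59 ms.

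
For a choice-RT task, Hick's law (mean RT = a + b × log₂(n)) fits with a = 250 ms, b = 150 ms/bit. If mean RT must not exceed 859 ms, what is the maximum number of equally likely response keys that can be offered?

Set 250 + 150·log₂ n ≤ 859 → log₂ n ≤ (859 − 250)/150 = 4.0600.
So n ≤ 2^4.0600 = 16.679; the largest integer n is 16.

16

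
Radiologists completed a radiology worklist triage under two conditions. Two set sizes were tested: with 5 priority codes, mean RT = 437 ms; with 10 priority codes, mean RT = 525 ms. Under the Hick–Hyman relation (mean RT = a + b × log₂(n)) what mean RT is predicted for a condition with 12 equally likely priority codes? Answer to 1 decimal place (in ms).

RT is linear in log₂ n, so two points fix the line:
  b = (525 − 437) / (log₂ 10 − log₂ 5) = 88 / (3.3219 − 2.3219) = 88.000 ms/bit
  a = 437 − 88.000 × 2.3219 = 232.670 ms
Then RT(12) = 232.670 + 88.000 × log₂ 12 = 232.670 + 88.000 × 3.5850 ≈ 548.147 ms.

548.1 ms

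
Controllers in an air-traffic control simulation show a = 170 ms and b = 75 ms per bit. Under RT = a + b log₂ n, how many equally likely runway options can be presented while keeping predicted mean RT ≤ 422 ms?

Set 170 + 75·log₂ n ≤ 422 → log₂ n ≤ (422 − 170)/75 = 3.3600.
So n ≤ 2^3.3600 = 10.267; the largest integer n is 10.

10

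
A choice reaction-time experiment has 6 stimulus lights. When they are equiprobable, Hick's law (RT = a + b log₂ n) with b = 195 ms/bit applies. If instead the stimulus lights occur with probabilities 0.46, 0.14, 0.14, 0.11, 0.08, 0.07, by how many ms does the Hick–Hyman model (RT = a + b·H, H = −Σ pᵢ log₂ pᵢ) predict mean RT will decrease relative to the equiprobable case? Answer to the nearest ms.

71 ms

Equiprobable entropy H₀ = log₂ 6 = 2.5850 bits.
Skewed entropy H = −Σ pᵢ log₂ pᵢ = 2.2199 bits.
ΔRT = b·(H₀ − H) = 195 × 0.3651 = 71.19 ms.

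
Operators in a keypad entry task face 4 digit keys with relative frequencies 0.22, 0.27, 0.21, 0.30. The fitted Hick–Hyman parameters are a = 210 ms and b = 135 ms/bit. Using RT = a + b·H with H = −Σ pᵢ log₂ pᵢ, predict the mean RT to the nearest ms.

478 ms

H = 0.22·log₂(1/0.22) + 0.27·log₂(1/0.27) + 0.21·log₂(1/0.21) + 0.30·log₂(1/0.30) = 1.9845 bits.
RT = 210 + 135 × 1.9845 = 477.91 ms.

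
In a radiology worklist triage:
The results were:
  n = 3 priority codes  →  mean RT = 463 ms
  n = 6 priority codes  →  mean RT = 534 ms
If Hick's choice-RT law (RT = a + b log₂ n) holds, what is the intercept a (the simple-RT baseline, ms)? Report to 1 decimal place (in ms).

350.5 ms

The slope on a log₂ axis is (534 − 463) / (2.5850 − 1.5850) = 71.000 ms/bit.
a = RT₁ − b·log₂ n₁ = 463 − 71.000 × 1.5850 = 350.468 ms.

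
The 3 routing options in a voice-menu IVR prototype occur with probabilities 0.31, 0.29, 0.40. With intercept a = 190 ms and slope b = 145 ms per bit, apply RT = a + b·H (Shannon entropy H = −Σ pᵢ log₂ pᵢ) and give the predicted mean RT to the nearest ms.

H = 0.31·log₂(1/0.31) + 0.29·log₂(1/0.29) + 0.40·log₂(1/0.40) = 1.5705 bits.
RT = 190 + 145 × 1.5705 = 417.72 ms.

418 ms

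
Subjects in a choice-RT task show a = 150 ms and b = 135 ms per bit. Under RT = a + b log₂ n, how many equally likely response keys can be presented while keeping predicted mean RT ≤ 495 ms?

Information budget: (495 − 150)/135 = 2.5556 bits, so n ≤ 2^2.5556 = 5.879 → at most 5.

5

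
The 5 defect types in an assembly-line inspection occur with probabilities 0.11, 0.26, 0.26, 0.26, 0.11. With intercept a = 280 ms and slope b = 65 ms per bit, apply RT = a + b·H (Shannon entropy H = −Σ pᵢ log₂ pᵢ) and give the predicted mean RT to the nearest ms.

H = 0.11·log₂(1/0.11) + 0.26·log₂(1/0.26) + 0.26·log₂(1/0.26) + 0.26·log₂(1/0.26) + 0.11·log₂(1/0.11) = 2.2164 bits.
RT = 280 + 65 × 2.2164 = 424.07 ms.

424 ms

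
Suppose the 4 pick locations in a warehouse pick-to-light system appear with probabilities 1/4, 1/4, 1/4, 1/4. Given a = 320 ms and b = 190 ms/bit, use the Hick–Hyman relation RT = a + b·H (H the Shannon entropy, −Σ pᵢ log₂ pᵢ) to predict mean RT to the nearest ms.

700 ms

Each term −pᵢ log₂ pᵢ: 0.25·2 + 0.25·2 + 0.25·2 + 0.25·2; summed, H = 2.000 bits.
Mean RT = a + bH = 320 + 190·2.000 = 700.00 ms.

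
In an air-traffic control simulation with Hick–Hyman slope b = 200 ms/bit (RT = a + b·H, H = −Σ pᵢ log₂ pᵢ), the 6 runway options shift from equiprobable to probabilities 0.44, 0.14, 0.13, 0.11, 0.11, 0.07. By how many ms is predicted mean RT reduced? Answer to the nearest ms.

The RT saving is b·ΔH. Equiprobable H₀ = log₂(6) = 2.5850 bits; with the given probabilities H = 2.2700 bits.
b·(H₀ − H) = 200 × (2.5850 − 2.2700) = 62.99 ms.

63 ms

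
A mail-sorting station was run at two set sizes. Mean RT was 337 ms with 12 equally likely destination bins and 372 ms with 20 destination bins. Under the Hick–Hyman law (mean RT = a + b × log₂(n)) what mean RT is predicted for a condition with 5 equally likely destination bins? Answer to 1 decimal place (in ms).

Solve the two-equation system in a and b:
  b = (372 − 337) / (log₂ 20 − log₂ 12) = 35 / (4.3219 − 3.5850) = 47.492 ms/bit
  a = 337 − 47.492 × 3.5850 = 166.743 ms
Then RT(5) = 166.743 + 47.492 × log₂ 5 = 166.743 + 47.492 × 2.3219 ≈ 277.016 ms.

277.0 ms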